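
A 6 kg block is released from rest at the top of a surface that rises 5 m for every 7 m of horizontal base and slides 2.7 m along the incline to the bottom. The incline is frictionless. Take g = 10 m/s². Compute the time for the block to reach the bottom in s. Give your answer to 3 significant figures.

0.964 s

The weight component along the incline is mg sin 35.54° = 34.874 N and the normal force is N = mg cos 35.54° = 48.824 N.
With no friction, a = g sin 35.54° = 5.8124 m/s².
Starting from rest, L = ½at², so t = √(2L/a) = √(2 × 2.7 / 5.8124) = 0.9639 s.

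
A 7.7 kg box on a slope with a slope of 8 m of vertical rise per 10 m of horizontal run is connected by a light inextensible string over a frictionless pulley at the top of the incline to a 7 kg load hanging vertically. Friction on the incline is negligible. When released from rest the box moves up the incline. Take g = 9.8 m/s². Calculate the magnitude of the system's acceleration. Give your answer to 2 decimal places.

1.46 m/s²

For the box on the incline: the weight component along the slope is m₁g sin 38.66° = 7.7 × 9.8 × 0.6247 = 47.140 N and the normal force is N = m₁g cos 38.66° = 58.924 N.
Newton's second law for the box (up-slope positive): T − 47.140 = 7.7 a. For the hanging load (downward positive): 7 × 9.8 − T = 7 a.
Adding the two equations eliminates T: 21.460 = 14.7 a, so a = 1.4599 m/s².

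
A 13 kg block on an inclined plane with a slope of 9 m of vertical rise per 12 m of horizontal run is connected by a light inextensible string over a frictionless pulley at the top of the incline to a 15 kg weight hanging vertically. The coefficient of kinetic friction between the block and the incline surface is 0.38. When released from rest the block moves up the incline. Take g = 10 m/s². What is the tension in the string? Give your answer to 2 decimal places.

For the block on the incline: the weight component along the slope is m₁g sin 36.87° = 13 × 10 × 0.6000 = 78.000 N and the normal force is N = m₁g cos 36.87° = 104.000 N.
Kinetic friction opposes the block's motion up the incline: f = μN = 0.38 × 104.000 = 39.520 N acting down the slope.
Newton's second law for the block (up-slope positive): T − 78.000 − 39.520 = 13 a. For the hanging weight (downward positive): 15 × 10 − T = 15 a.
Adding the two equations eliminates T: 32.480 = 28 a, so a = 1.1600 m/s².
Then from the hanging weight's equation, T = 15 × (10 − 1.1600) = 132.600 N.

132.60 N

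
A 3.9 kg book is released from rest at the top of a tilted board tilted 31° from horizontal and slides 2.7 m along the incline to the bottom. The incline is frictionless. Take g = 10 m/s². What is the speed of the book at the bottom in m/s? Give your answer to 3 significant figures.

The weight component along the incline is mg sin 31° = 20.086 N and the normal force is N = mg cos 31° = 33.430 N.
With no friction, a = g sin 31° = 5.1504 m/s².
Starting from rest over a distance of 2.7 m, v² = 2aL = 2 × 5.1504 × 2.7 = 27.8122, so v = 5.2737 m/s.

5.27 m/s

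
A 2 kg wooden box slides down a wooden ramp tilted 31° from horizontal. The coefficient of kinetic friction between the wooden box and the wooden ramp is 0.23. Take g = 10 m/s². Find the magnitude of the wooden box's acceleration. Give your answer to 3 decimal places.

Resolving the weight along the incline: the component pulling the wooden box down the slope is mg sin 31° = 2 × 10 × 0.5150 = 10.300 N, and the normal force is N = mg cos 31° = 2 × 10 × 0.8572 = 17.144 N.
Kinetic friction acts up the slope with magnitude f = μN = 0.23 × 17.144 = 3.943 N.
Net force along the incline is 10.300 − 3.943 = 6.357 N, so a = 6.357 / 2 = 3.1785 m/s².

3.179 m/s²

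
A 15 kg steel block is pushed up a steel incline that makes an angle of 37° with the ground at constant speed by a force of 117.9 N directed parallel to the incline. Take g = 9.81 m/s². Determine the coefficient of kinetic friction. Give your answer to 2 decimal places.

At constant speed ΣF = 0 along the incline. The applied 117.9 N acts up the slope; the weight component mg sin 37° = 88.557 N and kinetic friction μN both act down the slope.
So 117.9 = 88.557 + μ × 117.519, giving μ = (117.9 − 88.557) / 117.519 = 0.2497.

0.25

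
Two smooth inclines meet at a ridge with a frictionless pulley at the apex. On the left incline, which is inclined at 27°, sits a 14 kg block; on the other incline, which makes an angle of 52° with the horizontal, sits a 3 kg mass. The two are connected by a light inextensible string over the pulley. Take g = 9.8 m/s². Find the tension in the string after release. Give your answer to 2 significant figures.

Resolve each weight along its own incline: the 14 kg mass has component 14 × 9.8 × sin 27° = 62.287 N down its slope, and the 3 kg mass has 3 × 9.8 × sin 52° = 23.168 N down its slope.
The 14 kg side's 62.287 N exceeds the other side's 23.168 N, so that mass slides down and the 3 kg mass slides up. Taking that direction as positive, Newton's second law for the whole system gives 62.287 − 23.168 = (14 + 3) a, so a = 39.119 / 17 = 2.3011 m/s².
For the 3 kg mass (up-slope positive): T − 23.168 = 3 × 2.3011, so T = 30.071 N.

30 N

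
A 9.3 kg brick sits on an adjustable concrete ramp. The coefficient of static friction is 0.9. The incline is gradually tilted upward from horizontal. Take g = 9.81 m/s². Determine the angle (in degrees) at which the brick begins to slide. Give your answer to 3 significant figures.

42.0°

At the threshold of sliding, static friction is at its maximum μ_s N and exactly balances the weight component along the incline: mg sin θ = μ_s mg cos θ.
Hence tan θ = μ_s = 0.9, so θ = arctan(0.9) = 41.9872°.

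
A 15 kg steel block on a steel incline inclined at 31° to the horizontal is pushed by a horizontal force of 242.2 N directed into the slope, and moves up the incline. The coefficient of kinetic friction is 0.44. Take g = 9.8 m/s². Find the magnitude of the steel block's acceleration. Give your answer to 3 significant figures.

The horizontal push has components F cos 31° = 242.2 × 0.8572 = 207.614 N up the incline and F sin 31° = 242.2 × 0.5150 = 124.733 N pressing into the surface.
The normal force is therefore N = mg cos 31° + F sin 31° = 126.008 + 124.733 = 250.741 N, and kinetic friction down the slope is μN = 0.44 × 250.741 = 110.326 N.
Along the incline: F cos 31° − mg sin 31° − μN = ma, so 207.614 − 75.705 − 110.326 = 15 a, giving a = 1.4389 m/s².

1.44 m/s²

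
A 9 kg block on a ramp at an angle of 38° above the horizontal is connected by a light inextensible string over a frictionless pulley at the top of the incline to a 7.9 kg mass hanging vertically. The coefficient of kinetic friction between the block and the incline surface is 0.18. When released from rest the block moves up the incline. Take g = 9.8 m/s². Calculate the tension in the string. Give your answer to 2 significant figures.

For the block on the incline: the weight component along the slope is m₁g sin 38° = 9 × 9.8 × 0.6157 = 54.305 N and the normal force is N = m₁g cos 38° = 69.503 N.
Kinetic friction opposes the block's motion up the incline: f = μN = 0.18 × 69.503 = 12.511 N acting down the slope.
Newton's second law for the block (up-slope positive): T − 54.305 − 12.511 = 9 a. For the hanging mass (downward positive): 7.9 × 9.8 − T = 7.9 a.
Adding the two equations eliminates T: 10.604 = 16.9 a, so a = 0.6275 m/s².
Then from the hanging mass's equation, T = 7.9 × (9.8 − 0.6275) = 72.463 N.

72 N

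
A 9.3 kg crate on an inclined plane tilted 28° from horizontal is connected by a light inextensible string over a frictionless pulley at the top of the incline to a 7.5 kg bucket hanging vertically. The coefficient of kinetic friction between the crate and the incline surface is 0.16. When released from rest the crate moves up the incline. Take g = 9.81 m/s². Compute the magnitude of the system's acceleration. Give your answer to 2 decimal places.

For the crate on the incline: the weight component along the slope is m₁g sin 28° = 9.3 × 9.81 × 0.4695 = 42.834 N and the normal force is N = m₁g cos 28° = 80.554 N.
Kinetic friction opposes the crate's motion up the incline: f = μN = 0.16 × 80.554 = 12.889 N acting down the slope.
Newton's second law for the crate (up-slope positive): T − 42.834 − 12.889 = 9.3 a. For the hanging bucket (downward positive): 7.5 × 9.81 − T = 7.5 a.
Adding the two equations eliminates T: 17.852 = 16.8 a, so a = 1.0626 m/s².

1.06 m/s²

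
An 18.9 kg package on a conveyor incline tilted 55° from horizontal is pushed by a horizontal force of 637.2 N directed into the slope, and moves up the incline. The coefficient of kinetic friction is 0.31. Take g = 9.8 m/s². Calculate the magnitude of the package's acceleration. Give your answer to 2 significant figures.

1.0 m/s²

The horizontal push has components F cos 55° = 637.2 × 0.5736 = 365.498 N up the incline and F sin 55° = 637.2 × 0.8192 = 521.994 N pressing into the surface.
The normal force is therefore N = mg cos 55° + F sin 55° = 106.242 + 521.994 = 628.236 N, and kinetic friction down the slope is μN = 0.31 × 628.236 = 194.753 N.
Along the incline: F cos 55° − mg sin 55° − μN = ma, so 365.498 − 151.732 − 194.753 = 18.9 a, giving a = 1.0060 m/s².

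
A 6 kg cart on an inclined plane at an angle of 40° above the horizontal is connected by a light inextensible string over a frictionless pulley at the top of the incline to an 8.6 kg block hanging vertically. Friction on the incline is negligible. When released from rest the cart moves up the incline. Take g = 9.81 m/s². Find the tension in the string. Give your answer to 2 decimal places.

56.96 N

For the cart on the incline: the weight component along the slope is m₁g sin 40° = 6 × 9.81 × 0.6428 = 37.835 N and the normal force is N = m₁g cos 40° = 45.089 N.
Newton's second law for the cart (up-slope positive): T − 37.835 = 6 a. For the hanging block (downward positive): 8.6 × 9.81 − T = 8.6 a.
Adding the two equations eliminates T: 46.531 = 14.6 a, so a = 3.1871 m/s².
Then from the hanging block's equation, T = 8.6 × (9.81 − 3.1871) = 56.957 N.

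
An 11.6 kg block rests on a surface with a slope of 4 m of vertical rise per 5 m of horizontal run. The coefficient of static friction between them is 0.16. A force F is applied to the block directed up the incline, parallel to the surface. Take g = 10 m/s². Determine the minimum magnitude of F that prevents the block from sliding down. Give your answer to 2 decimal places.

57.97 N

The normal force is N = mg cos 38.66° = 90.581 N. With F at its minimum the block is on the verge of sliding down, so static friction is at its maximum μ_s N = 0.16 × 90.581 = 14.493 N and acts up the slope.
Equilibrium along the incline: F + μ_s N = mg sin 38.66°, so F = 72.465 − 14.493 = 57.972 N.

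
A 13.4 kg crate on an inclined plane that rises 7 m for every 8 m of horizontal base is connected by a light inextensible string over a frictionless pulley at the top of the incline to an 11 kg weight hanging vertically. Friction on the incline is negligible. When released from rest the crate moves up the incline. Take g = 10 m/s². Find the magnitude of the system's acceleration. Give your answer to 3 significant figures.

0.892 m/s²

For the crate on the incline: the weight component along the slope is m₁g sin 41.19° = 13.4 × 10 × 0.6585 = 88.239 N and the normal force is N = m₁g cos 41.19° = 100.845 N.
Newton's second law for the crate (up-slope positive): T − 88.239 = 13.4 a. For the hanging weight (downward positive): 11 × 10 − T = 11 a.
Adding the two equations eliminates T: 21.761 = 24.4 a, so a = 0.8918 m/s².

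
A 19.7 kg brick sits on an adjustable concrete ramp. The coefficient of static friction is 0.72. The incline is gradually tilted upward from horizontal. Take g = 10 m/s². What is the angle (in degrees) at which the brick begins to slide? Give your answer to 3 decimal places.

At the threshold of sliding, static friction is at its maximum μ_s N and exactly balances the weight component along the incline: mg sin θ = μ_s mg cos θ.
Hence tan θ = μ_s = 0.72, so θ = arctan(0.72) = 35.7539°.

35.754°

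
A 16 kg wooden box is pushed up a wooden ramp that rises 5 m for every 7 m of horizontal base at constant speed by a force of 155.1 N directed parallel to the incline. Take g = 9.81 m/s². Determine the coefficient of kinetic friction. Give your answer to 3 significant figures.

At constant speed ΣF = 0 along the incline. The applied 155.1 N acts up the slope; the weight component mg sin 35.54° = 91.231 N and kinetic friction μN both act down the slope.
So 155.1 = 91.231 + μ × 127.724, giving μ = (155.1 − 91.231) / 127.724 = 0.5001.

0.500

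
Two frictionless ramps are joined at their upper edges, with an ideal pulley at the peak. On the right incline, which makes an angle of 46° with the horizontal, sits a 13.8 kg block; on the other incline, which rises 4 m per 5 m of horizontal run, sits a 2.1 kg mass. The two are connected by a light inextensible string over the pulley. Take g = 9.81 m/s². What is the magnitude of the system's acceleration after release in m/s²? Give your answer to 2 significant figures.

5.3 m/s²

Resolve each weight along its own incline: the 13.8 kg mass has component 13.8 × 9.81 × sin 46° = 97.383 N down its slope, and the 2.1 kg mass has 2.1 × 9.81 × sin 38.66° = 12.869 N down its slope.
The 13.8 kg side's 97.383 N exceeds the other side's 12.869 N, so that mass slides down and the 2.1 kg mass slides up. Taking that direction as positive, Newton's second law for the whole system gives 97.383 − 12.869 = (13.8 + 2.1) a, so a = 84.514 / 15.9 = 5.3153 m/s².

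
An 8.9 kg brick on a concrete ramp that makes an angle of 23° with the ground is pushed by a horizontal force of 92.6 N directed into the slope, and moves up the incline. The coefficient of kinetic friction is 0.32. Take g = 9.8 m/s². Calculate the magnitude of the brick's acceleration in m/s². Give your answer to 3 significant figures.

The horizontal push has components F cos 23° = 92.6 × 0.9205 = 85.238 N up the incline and F sin 23° = 92.6 × 0.3907 = 36.179 N pressing into the surface.
The normal force is therefore N = mg cos 23° + F sin 23° = 80.286 + 36.179 = 116.465 N, and kinetic friction down the slope is μN = 0.32 × 116.465 = 37.269 N.
Along the incline: F cos 23° − mg sin 23° − μN = ma, so 85.238 − 34.077 − 37.269 = 8.9 a, giving a = 1.5609 m/s².

1.56 m/s²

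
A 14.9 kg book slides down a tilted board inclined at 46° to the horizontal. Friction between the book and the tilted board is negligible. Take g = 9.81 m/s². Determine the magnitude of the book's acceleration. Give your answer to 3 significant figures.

Resolving the weight along the incline: the component pulling the book down the slope is mg sin 46° = 14.9 × 9.81 × 0.7193 = 105.139 N, and the normal force is N = mg cos 46° = 14.9 × 9.81 × 0.6947 = 101.544 N.
With no friction the net force along the incline is 105.139 N, so a = g sin 46° = 105.139 / 14.9 = 7.0563 m/s².

7.06 m/s²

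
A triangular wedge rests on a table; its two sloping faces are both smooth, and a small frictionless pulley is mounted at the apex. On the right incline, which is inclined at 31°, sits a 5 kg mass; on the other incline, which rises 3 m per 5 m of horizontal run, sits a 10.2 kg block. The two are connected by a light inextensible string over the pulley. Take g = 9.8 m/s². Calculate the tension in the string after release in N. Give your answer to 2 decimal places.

Resolve each weight along its own incline: the 5 kg mass has component 5 × 9.8 × sin 31° = 25.237 N down its slope, and the 10.2 kg mass has 10.2 × 9.8 × sin 30.96° = 51.429 N down its slope.
The 10.2 kg side's 51.429 N exceeds the other side's 25.237 N, so that mass slides down and the 5 kg mass slides up. Taking that direction as positive, Newton's second law for the whole system gives 51.429 − 25.237 = (5 + 10.2) a, so a = 26.192 / 15.2 = 1.7232 m/s².
For the 5 kg mass (up-slope positive): T − 25.237 = 5 × 1.7232, so T = 33.853 N.

33.85 N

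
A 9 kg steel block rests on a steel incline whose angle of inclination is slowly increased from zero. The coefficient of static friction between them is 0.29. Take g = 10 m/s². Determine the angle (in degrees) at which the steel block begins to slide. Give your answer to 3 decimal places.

At the threshold of sliding, static friction is at its maximum μ_s N and exactly balances the weight component along the incline: mg sin θ = μ_s mg cos θ.
Hence tan θ = μ_s = 0.29, so θ = arctan(0.29) = 16.1722°.

16.172°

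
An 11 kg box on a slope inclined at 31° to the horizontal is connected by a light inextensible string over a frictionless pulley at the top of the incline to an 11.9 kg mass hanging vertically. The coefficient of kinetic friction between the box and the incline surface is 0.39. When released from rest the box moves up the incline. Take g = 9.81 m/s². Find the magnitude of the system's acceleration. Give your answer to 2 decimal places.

For the box on the incline: the weight component along the slope is m₁g sin 31° = 11 × 9.81 × 0.5150 = 55.574 N and the normal force is N = m₁g cos 31° = 92.497 N.
Kinetic friction opposes the box's motion up the incline: f = μN = 0.39 × 92.497 = 36.074 N acting down the slope.
Newton's second law for the box (up-slope positive): T − 55.574 − 36.074 = 11 a. For the hanging mass (downward positive): 11.9 × 9.81 − T = 11.9 a.
Adding the two equations eliminates T: 25.091 = 22.9 a, so a = 1.0957 m/s².

1.10 m/s²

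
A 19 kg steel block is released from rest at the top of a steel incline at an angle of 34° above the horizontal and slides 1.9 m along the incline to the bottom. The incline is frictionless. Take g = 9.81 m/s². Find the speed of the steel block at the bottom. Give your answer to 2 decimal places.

4.57 m/s

The weight component along the incline is mg sin 34° = 104.228 N and the normal force is N = mg cos 34° = 154.524 N.
With no friction, a = g sin 34° = 5.4857 m/s².
Starting from rest over a distance of 1.9 m, v² = 2aL = 2 × 5.4857 × 1.9 = 20.8457, so v = 4.5657 m/s.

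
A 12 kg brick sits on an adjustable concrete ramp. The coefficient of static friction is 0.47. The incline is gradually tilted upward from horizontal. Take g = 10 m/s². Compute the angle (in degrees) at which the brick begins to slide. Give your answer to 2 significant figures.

25°

At the threshold of sliding, static friction is at its maximum μ_s N and exactly balances the weight component along the incline: mg sin θ = μ_s mg cos θ.
Hence tan θ = μ_s = 0.47, so θ = arctan(0.47) = 25.1735°.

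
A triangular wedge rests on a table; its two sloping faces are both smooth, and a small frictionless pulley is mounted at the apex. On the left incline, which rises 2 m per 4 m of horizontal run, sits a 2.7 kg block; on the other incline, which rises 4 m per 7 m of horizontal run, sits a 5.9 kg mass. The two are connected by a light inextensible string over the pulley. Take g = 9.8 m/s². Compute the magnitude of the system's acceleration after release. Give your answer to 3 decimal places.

Resolve each weight along its own incline: the 2.7 kg mass has component 2.7 × 9.8 × sin 26.57° = 11.833 N down its slope, and the 5.9 kg mass has 5.9 × 9.8 × sin 29.74° = 28.687 N down its slope.
The 5.9 kg side's 28.687 N exceeds the other side's 11.833 N, so that mass slides down and the 2.7 kg mass slides up. Taking that direction as positive, Newton's second law for the whole system gives 28.687 − 11.833 = (2.7 + 5.9) a, so a = 16.854 / 8.6 = 1.9598 m/s².

1.960 m/s²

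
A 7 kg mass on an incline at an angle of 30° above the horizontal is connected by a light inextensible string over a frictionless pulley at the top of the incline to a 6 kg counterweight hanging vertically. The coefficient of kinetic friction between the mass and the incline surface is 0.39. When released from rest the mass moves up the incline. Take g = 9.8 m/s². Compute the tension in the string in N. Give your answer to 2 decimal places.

58.19 N

For the mass on the incline: the weight component along the slope is m₁g sin 30° = 7 × 9.8 × 0.5000 = 34.300 N and the normal force is N = m₁g cos 30° = 59.409 N.
Kinetic friction opposes the mass's motion up the incline: f = μN = 0.39 × 59.409 = 23.170 N acting down the slope.
Newton's second law for the mass (up-slope positive): T − 34.300 − 23.170 = 7 a. For the hanging counterweight (downward positive): 6 × 9.8 − T = 6 a.
Adding the two equations eliminates T: 1.330 = 13 a, so a = 0.1023 m/s².
Then from the hanging counterweight's equation, T = 6 × (9.8 − 0.1023) = 58.186 N.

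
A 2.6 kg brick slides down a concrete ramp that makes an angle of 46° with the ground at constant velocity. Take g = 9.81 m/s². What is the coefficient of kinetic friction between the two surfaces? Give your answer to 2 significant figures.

At constant velocity the net force along the incline is zero: mg sin 46° = μ mg cos 46°.
So μ = tan 46° = 0.7193 / 0.6947 = 1.0354.

1.0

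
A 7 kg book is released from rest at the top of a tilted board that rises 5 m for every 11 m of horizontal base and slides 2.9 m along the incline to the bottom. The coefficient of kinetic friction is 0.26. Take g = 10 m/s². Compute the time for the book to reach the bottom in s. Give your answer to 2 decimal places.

1.81 s

The weight component along the incline is mg sin 24.44° = 28.966 N and the normal force is N = mg cos 24.44° = 63.726 N.
Friction up the slope is f = μN = 0.26 × 63.726 = 16.569 N, so the net downslope force is 28.966 − 16.569 = 12.397 N and a = 12.397 / 7 = 1.7710 m/s².
Starting from rest, L = ½at², so t = √(2L/a) = √(2 × 2.9 / 1.7710) = 1.8097 s.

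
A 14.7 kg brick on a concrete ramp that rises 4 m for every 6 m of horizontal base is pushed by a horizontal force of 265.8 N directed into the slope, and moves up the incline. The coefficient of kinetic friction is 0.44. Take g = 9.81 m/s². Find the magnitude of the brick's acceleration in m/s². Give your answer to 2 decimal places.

1.60 m/s²

The horizontal push has components F cos 33.69° = 265.8 × 0.8321 = 221.172 N up the incline and F sin 33.69° = 265.8 × 0.5547 = 147.439 N pressing into the surface.
The normal force is therefore N = mg cos 33.69° + F sin 33.69° = 119.995 + 147.439 = 267.434 N, and kinetic friction down the slope is μN = 0.44 × 267.434 = 117.671 N.
Along the incline: F cos 33.69° − mg sin 33.69° − μN = ma, so 221.172 − 79.992 − 117.671 = 14.7 a, giving a = 1.5993 m/s².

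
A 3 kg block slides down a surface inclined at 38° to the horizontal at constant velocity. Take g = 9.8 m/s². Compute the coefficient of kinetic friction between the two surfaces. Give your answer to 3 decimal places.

At constant velocity the net force along the incline is zero: mg sin 38° = μ mg cos 38°.
So μ = tan 38° = 0.6157 / 0.7880 = 0.7813.

0.781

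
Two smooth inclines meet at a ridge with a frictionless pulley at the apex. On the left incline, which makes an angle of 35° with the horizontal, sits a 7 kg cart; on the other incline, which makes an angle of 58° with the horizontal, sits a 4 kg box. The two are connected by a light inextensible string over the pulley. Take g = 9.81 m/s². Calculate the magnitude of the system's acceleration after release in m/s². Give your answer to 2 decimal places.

0.56 m/s²

Resolve each weight along its own incline: the 7 kg mass has component 7 × 9.81 × sin 35° = 39.387 N down its slope, and the 4 kg mass has 4 × 9.81 × sin 58° = 33.277 N down its slope.
The 7 kg side's 39.387 N exceeds the other side's 33.277 N, so that mass slides down and the 4 kg mass slides up. Taking that direction as positive, Newton's second law for the whole system gives 39.387 − 33.277 = (7 + 4) a, so a = 6.110 / 11 = 0.5555 m/s².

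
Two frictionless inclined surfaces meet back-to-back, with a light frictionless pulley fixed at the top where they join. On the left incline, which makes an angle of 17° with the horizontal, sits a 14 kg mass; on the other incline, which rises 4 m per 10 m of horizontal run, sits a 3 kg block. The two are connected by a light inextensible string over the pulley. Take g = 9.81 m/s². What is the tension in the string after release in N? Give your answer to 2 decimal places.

Resolve each weight along its own incline: the 14 kg mass has component 14 × 9.81 × sin 17° = 40.154 N down its slope, and the 3 kg mass has 3 × 9.81 × sin 21.80° = 10.930 N down its slope.
The 14 kg side's 40.154 N exceeds the other side's 10.930 N, so that mass slides down and the 3 kg mass slides up. Taking that direction as positive, Newton's second law for the whole system gives 40.154 − 10.930 = (14 + 3) a, so a = 29.224 / 17 = 1.7191 m/s².
For the 3 kg mass (up-slope positive): T − 10.930 = 3 × 1.7191, so T = 16.087 N.

16.09 N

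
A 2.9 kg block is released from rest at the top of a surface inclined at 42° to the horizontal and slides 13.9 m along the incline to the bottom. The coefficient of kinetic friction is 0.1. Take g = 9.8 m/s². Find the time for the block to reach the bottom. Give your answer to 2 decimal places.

2.18 s

The weight component along the incline is mg sin 42° = 19.017 N and the normal force is N = mg cos 42° = 21.120 N.
Friction up the slope is f = μN = 0.1 × 21.120 = 2.112 N, so the net downslope force is 19.017 − 2.112 = 16.905 N and a = 16.905 / 2.9 = 5.8293 m/s².
Starting from rest, L = ½at², so t = √(2L/a) = √(2 × 13.9 / 5.8293) = 2.1838 s.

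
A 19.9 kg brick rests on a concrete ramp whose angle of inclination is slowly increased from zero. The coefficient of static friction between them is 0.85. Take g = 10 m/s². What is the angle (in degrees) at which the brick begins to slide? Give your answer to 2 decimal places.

40.36°

At the threshold of sliding, static friction is at its maximum μ_s N and exactly balances the weight component along the incline: mg sin θ = μ_s mg cos θ.
Hence tan θ = μ_s = 0.85, so θ = arctan(0.85) = 40.3645°.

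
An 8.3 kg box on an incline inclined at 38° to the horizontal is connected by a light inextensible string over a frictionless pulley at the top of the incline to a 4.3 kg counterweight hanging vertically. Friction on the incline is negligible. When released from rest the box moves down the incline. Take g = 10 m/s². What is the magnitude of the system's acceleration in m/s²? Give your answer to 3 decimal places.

0.643 m/s²

For the box on the incline: the weight component along the slope is m₁g sin 38° = 8.3 × 10 × 0.6157 = 51.103 N and the normal force is N = m₁g cos 38° = 65.405 N.
Newton's second law for the box (down-slope positive): 51.103 − T = 8.3 a. For the hanging counterweight (upward positive): T − 4.3 × 10 = 4.3 a.
Adding the two equations eliminates T: 8.103 = 12.6 a, so a = 0.6431 m/s².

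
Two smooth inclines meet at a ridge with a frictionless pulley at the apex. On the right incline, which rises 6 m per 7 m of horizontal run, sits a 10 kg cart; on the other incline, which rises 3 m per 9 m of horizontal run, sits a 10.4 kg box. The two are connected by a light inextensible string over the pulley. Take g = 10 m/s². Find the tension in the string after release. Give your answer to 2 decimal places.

49.30 N

Resolve each weight along its own incline: the 10 kg mass has component 10 × 10 × sin 40.60° = 65.079 N down its slope, and the 10.4 kg mass has 10.4 × 10 × sin 18.43° = 32.888 N down its slope.
The 10 kg side's 65.079 N exceeds the other side's 32.888 N, so that mass slides down and the 10.4 kg mass slides up. Taking that direction as positive, Newton's second law for the whole system gives 65.079 − 32.888 = (10 + 10.4) a, so a = 32.191 / 20.4 = 1.5780 m/s².
For the 10.4 kg mass (up-slope positive): T − 32.888 = 10.4 × 1.5780, so T = 49.299 N.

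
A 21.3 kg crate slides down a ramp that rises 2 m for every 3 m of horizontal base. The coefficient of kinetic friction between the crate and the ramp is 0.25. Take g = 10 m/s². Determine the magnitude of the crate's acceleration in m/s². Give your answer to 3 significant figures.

Resolving the weight along the incline: the component pulling the crate down the slope is mg sin 33.69° = 21.3 × 10 × 0.5547 = 118.151 N, and the normal force is N = mg cos 33.69° = 21.3 × 10 × 0.8321 = 177.237 N.
Kinetic friction acts up the slope with magnitude f = μN = 0.25 × 177.237 = 44.309 N.
Net force along the incline is 118.151 − 44.309 = 73.842 N, so a = 73.842 / 21.3 = 3.4668 m/s².

3.47 m/s²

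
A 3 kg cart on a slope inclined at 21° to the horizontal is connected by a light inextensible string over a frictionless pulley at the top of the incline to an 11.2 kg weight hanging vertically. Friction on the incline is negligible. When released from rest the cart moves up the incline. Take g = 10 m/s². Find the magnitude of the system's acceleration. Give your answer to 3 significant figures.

For the cart on the incline: the weight component along the slope is m₁g sin 21° = 3 × 10 × 0.3584 = 10.752 N and the normal force is N = m₁g cos 21° = 28.007 N.
Newton's second law for the cart (up-slope positive): T − 10.752 = 3 a. For the hanging weight (downward positive): 11.2 × 10 − T = 11.2 a.
Adding the two equations eliminates T: 101.248 = 14.2 a, so a = 7.1301 m/s².

7.13 m/s²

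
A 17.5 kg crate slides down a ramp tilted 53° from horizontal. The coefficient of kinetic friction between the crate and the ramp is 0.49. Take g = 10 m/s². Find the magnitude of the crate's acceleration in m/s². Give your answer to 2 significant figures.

Resolving the weight along the incline: the component pulling the crate down the slope is mg sin 53° = 17.5 × 10 × 0.7986 = 139.755 N, and the normal force is N = mg cos 53° = 17.5 × 10 × 0.6018 = 105.315 N.
Kinetic friction acts up the slope with magnitude f = μN = 0.49 × 105.315 = 51.604 N.
Net force along the incline is 139.755 − 51.604 = 88.151 N, so a = 88.151 / 17.5 = 5.0372 m/s².

5.0 m/s²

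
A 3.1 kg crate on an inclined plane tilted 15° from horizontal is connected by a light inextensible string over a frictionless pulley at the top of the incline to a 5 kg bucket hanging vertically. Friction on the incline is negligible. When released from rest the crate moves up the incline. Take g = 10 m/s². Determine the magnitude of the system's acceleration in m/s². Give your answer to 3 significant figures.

5.18 m/s²

For the crate on the incline: the weight component along the slope is m₁g sin 15° = 3.1 × 10 × 0.2588 = 8.023 N and the normal force is N = m₁g cos 15° = 29.944 N.
Newton's second law for the crate (up-slope positive): T − 8.023 = 3.1 a. For the hanging bucket (downward positive): 5 × 10 − T = 5 a.
Adding the two equations eliminates T: 41.977 = 8.1 a, so a = 5.1823 m/s².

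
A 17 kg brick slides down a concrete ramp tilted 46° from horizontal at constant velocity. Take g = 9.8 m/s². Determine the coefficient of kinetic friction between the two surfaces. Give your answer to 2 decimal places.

1.04

At constant velocity the net force along the incline is zero: mg sin 46° = μ mg cos 46°.
So μ = tan 46° = 0.7193 / 0.6947 = 1.0354.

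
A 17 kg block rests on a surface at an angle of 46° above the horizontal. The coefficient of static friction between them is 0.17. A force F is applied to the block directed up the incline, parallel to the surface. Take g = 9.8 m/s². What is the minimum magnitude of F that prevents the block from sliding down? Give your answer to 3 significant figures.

The normal force is N = mg cos 46° = 115.730 N. With F at its minimum the block is on the verge of sliding down, so static friction is at its maximum μ_s N = 0.17 × 115.730 = 19.674 N and acts up the slope.
Equilibrium along the incline: F + μ_s N = mg sin 46°, so F = 119.842 − 19.674 = 100.168 N.

100 N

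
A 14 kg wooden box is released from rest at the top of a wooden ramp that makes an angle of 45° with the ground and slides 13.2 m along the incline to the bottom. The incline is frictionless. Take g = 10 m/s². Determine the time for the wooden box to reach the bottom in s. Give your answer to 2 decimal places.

The weight component along the incline is mg sin 45° = 98.995 N and the normal force is N = mg cos 45° = 98.995 N.
With no friction, a = g sin 45° = 7.0711 m/s².
Starting from rest, L = ½at², so t = √(2L/a) = √(2 × 13.2 / 7.0711) = 1.9322 s.

1.93 s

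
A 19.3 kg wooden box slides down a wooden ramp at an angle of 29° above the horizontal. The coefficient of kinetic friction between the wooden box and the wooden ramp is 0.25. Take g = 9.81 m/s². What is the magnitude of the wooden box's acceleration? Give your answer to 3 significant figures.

Resolving the weight along the incline: the component pulling the wooden box down the slope is mg sin 29° = 19.3 × 9.81 × 0.4848 = 91.789 N, and the normal force is N = mg cos 29° = 19.3 × 9.81 × 0.8746 = 165.591 N.
Kinetic friction acts up the slope with magnitude f = μN = 0.25 × 165.591 = 41.398 N.
Net force along the incline is 91.789 − 41.398 = 50.391 N, so a = 50.391 / 19.3 = 2.6109 m/s².

2.61 m/s²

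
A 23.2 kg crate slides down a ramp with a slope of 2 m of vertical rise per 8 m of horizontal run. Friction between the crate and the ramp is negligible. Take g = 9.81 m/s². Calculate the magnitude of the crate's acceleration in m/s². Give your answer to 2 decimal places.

2.38 m/s²

Resolving the weight along the incline: the component pulling the crate down the slope is mg sin 14.04° = 23.2 × 9.81 × 0.2425 = 55.191 N, and the normal force is N = mg cos 14.04° = 23.2 × 9.81 × 0.9701 = 220.787 N.
With no friction the net force along the incline is 55.191 N, so a = g sin 14.04° = 55.191 / 23.2 = 2.3789 m/s².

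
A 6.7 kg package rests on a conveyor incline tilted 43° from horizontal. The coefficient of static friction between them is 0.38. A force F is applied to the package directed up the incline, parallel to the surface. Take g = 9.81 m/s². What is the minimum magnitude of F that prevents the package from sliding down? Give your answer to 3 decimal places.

The normal force is N = mg cos 43° = 48.070 N. With F at its minimum the package is on the verge of sliding down, so static friction is at its maximum μ_s N = 0.38 × 48.070 = 18.267 N and acts up the slope.
Equilibrium along the incline: F + μ_s N = mg sin 43°, so F = 44.826 − 18.267 = 26.559 N.

26.559 N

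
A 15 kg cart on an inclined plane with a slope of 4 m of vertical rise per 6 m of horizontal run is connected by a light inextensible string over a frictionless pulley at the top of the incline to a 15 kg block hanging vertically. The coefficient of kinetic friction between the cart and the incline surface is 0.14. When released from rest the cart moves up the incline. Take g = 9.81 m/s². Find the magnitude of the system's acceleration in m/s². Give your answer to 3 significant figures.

1.61 m/s²

For the cart on the incline: the weight component along the slope is m₁g sin 33.69° = 15 × 9.81 × 0.5547 = 81.624 N and the normal force is N = m₁g cos 33.69° = 122.436 N.
Kinetic friction opposes the cart's motion up the incline: f = μN = 0.14 × 122.436 = 17.141 N acting down the slope.
Newton's second law for the cart (up-slope positive): T − 81.624 − 17.141 = 15 a. For the hanging block (downward positive): 15 × 9.81 − T = 15 a.
Adding the two equations eliminates T: 48.385 = 30 a, so a = 1.6128 m/s².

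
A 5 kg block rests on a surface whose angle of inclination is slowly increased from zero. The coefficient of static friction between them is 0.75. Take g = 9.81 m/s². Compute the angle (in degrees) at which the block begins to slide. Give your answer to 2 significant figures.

37°

At the threshold of sliding, static friction is at its maximum μ_s N and exactly balances the weight component along the incline: mg sin θ = μ_s mg cos θ.
Hence tan θ = μ_s = 0.75, so θ = arctan(0.75) = 36.8699°.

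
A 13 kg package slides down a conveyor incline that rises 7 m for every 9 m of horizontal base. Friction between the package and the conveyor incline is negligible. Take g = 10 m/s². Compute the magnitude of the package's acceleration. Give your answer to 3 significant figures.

Resolving the weight along the incline: the component pulling the package down the slope is mg sin 37.87° = 13 × 10 × 0.6139 = 79.807 N, and the normal force is N = mg cos 37.87° = 13 × 10 × 0.7894 = 102.622 N.
With no friction the net force along the incline is 79.807 N, so a = g sin 37.87° = 79.807 / 13 = 6.1390 m/s².

6.14 m/s²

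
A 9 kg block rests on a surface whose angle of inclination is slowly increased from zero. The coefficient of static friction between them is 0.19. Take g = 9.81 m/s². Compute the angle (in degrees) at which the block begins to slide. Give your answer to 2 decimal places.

10.76°

At the threshold of sliding, static friction is at its maximum μ_s N and exactly balances the weight component along the incline: mg sin θ = μ_s mg cos θ.
Hence tan θ = μ_s = 0.19, so θ = arctan(0.19) = 10.7580°.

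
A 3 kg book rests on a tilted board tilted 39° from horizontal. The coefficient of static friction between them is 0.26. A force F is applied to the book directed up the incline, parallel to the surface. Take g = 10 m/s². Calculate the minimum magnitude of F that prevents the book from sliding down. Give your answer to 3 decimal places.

The normal force is N = mg cos 39° = 23.314 N. With F at its minimum the book is on the verge of sliding down, so static friction is at its maximum μ_s N = 0.26 × 23.314 = 6.062 N and acts up the slope.
Equilibrium along the incline: F + μ_s N = mg sin 39°, so F = 18.880 − 6.062 = 12.818 N.

12.818 N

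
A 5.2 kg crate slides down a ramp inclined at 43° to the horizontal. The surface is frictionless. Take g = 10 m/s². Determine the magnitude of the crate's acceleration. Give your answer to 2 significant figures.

Resolving the weight along the incline: the component pulling the crate down the slope is mg sin 43° = 5.2 × 10 × 0.6820 = 35.464 N, and the normal force is N = mg cos 43° = 5.2 × 10 × 0.7314 = 38.033 N.
With no friction the net force along the incline is 35.464 N, so a = g sin 43° = 35.464 / 5.2 = 6.8200 m/s².

6.8 m/s²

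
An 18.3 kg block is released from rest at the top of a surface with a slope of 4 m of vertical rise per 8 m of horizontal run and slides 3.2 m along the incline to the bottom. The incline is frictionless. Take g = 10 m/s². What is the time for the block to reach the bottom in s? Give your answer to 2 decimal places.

The weight component along the incline is mg sin 26.57° = 81.840 N and the normal force is N = mg cos 26.57° = 163.680 N.
With no friction, a = g sin 26.57° = 4.4721 m/s².
Starting from rest, L = ½at², so t = √(2L/a) = √(2 × 3.2 / 4.4721) = 1.1963 s.

1.20 s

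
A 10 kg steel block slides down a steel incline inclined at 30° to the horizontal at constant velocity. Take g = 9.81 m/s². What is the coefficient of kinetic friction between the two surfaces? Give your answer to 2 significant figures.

At constant velocity the net force along the incline is zero: mg sin 30° = μ mg cos 30°.
So μ = tan 30° = 0.5000 / 0.8660 = 0.5774.

0.58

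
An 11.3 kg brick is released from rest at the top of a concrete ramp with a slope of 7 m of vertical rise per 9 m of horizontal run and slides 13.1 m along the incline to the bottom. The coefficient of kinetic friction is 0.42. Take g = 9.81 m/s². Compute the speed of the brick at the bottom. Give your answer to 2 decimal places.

The weight component along the incline is mg sin 37.87° = 68.057 N and the normal force is N = mg cos 37.87° = 87.502 N.
Friction up the slope is f = μN = 0.42 × 87.502 = 36.751 N, so the net downslope force is 68.057 − 36.751 = 31.306 N and a = 31.306 / 11.3 = 2.7704 m/s².
Starting from rest over a distance of 13.1 m, v² = 2aL = 2 × 2.7704 × 13.1 = 72.5845, so v = 8.5197 m/s.

8.52 m/s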